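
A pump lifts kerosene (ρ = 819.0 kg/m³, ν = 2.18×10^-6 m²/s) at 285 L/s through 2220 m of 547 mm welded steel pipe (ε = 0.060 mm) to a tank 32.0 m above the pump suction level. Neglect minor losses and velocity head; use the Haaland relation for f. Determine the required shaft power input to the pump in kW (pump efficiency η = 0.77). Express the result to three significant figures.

P_shaft ≈ 109 kW

V = 4Q/(πD²) = 1.213 m/s; Re = 3.04×10^5; ε/D = 1.10×10^-4; f = 0.01528
h_f = f(L/D)V²/2g = 4.650 m
Total head H = z + h_f = 32.0 + 4.650 = 36.65 m
P_hyd = ρgQH = 819.0·9.81·0.285·36.65 = 83.92 kW
P_shaft = P_hyd/η = 83.92/0.77 = 109.0 kW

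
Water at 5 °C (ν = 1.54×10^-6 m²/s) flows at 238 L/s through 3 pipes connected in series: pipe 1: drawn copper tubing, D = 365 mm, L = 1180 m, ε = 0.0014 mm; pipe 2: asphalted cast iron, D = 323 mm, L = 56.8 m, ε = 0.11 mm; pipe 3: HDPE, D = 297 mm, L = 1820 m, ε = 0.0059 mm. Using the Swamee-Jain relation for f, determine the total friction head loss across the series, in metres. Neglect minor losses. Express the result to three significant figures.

Pipe 1: V = 2.275 m/s, Re = 5.39×10^5, ε/D = 3.84×10^-6, f = 0.01298, h_1 = f(L/D)V²/2g = 11.07 m
Pipe 2: V = 2.905 m/s, Re = 6.09×10^5, ε/D = 3.41×10^-4, f = 0.01649, h_2 = f(L/D)V²/2g = 1.247 m
Pipe 3: V = 3.435 m/s, Re = 6.63×10^5, ε/D = 1.99×10^-5, f = 0.01283, h_3 = f(L/D)V²/2g = 47.28 m
Series → Q common, losses add: H = Σh = 59.59 m

H ≈ 59.6 m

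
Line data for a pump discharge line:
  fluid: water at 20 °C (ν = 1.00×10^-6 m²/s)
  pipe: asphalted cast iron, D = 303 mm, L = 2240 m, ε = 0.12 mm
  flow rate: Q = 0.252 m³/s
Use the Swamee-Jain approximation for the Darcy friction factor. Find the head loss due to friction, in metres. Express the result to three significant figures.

h_f ≈ 76.0 m

V = 4Q/(πD²) = 4·0.252/(π·0.303²) = 3.495 m/s
Re = VD/ν = 3.495·0.303/1.00×10^-6 = 1.06×10^6 → turbulent
ε/D = 0.12/303 = 3.96×10^-4
Swamee-Jain: f = 0.01652
h_f = f(L/D)V²/(2g) = 0.01652·(2240/0.303)·3.495²/(2·9.81) = 76.02 m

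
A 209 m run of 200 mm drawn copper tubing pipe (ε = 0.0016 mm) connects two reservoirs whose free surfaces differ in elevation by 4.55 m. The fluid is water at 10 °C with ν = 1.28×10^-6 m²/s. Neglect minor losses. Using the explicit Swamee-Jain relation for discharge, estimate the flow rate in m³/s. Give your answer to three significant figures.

Swamee-Jain (Type II): Q = -0.965·√(gD⁵h_f/L)·ln[ε/(3.7D) + √(3.17ν²L/(gD³h_f))]
√(gD⁵h_f/L) = √(9.81·0.200⁵·4.55/209) = 0.008267
ε/(3.7D) = 2.16×10^-6; √(3.17ν²L/(gD³h_f)) = 5.51×10^-5
Q = -0.965·0.008267·ln(5.730×10^-5) = 0.07792 m³/s
Check: V = 2.48 m/s, Re = 3.88×10^5, f = 0.01382, h_f = 4.53 m ≈ 4.55 m ✓

Q ≈ 0.0779 m³/s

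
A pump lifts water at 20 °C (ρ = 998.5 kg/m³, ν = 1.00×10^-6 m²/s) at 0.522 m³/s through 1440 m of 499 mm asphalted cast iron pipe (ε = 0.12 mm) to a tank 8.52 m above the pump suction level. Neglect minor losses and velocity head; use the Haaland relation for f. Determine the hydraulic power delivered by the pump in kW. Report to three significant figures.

P_hyd ≈ 123 kW

V = 4Q/(πD²) = 2.669 m/s; Re = 1.33×10^6; ε/D = 2.40×10^-4; f = 0.01486
h_f = f(L/D)V²/2g = 15.57 m
Total head H = z + h_f = 8.52 + 15.57 = 24.09 m
P_hyd = ρgQH = 998.5·9.81·0.522·24.09 = 123.2 kW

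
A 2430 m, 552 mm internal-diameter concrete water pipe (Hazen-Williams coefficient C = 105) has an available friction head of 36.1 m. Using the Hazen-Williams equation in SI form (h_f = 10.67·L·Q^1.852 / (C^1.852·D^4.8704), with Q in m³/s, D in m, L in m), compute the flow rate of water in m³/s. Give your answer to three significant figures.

Q ≈ 0.631 m³/s

Rearranging: Q = [h_f·C^1.852·D^4.8704 / (10.67·L)]^(1/1.852)
Q = [36.1·105^1.852·0.552^4.8704 / (10.67·2430)]^0.540 = 0.6314 m³/s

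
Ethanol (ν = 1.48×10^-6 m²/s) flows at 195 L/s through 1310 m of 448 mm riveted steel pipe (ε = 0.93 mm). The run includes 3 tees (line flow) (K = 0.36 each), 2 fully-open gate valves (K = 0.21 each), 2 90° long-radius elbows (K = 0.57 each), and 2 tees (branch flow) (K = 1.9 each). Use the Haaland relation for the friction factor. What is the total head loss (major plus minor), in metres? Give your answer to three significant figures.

H_L ≈ 6.00 m

V = 4Q/(πD²) = 1.237 m/s; V²/2g = 0.07800 m
Re = 3.74×10^5, ε/D = 0.00208 → f = 0.02412 (Haaland)
Major: h_f = f(L/D)·V²/2g = 0.02412·2924·0.07800 = 5.501 m
Minor: ΣK = 6.44; h_m = ΣK·V²/2g = 0.5023 m
Total H_L = 5.501 + 0.5023 = 6.003 m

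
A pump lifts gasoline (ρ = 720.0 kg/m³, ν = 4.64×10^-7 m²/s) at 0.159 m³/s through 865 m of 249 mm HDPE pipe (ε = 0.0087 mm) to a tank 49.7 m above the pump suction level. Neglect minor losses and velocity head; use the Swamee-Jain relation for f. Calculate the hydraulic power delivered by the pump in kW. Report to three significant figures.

V = 4Q/(πD²) = 3.265 m/s; Re = 1.75×10^6; ε/D = 3.49×10^-5; f = 0.01164
h_f = f(L/D)V²/2g = 21.98 m
Total head H = z + h_f = 49.7 + 21.98 = 71.68 m
P_hyd = ρgQH = 720.0·9.81·0.159·71.68 = 80.50 kW

P_hyd ≈ 80.5 kW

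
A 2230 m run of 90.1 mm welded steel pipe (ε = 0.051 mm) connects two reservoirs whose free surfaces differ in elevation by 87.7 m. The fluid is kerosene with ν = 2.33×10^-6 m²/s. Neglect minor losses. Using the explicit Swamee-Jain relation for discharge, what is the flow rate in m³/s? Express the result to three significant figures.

Swamee-Jain (Type II): Q = -0.965·√(gD⁵h_f/L)·ln[ε/(3.7D) + √(3.17ν²L/(gD³h_f))]
√(gD⁵h_f/L) = √(9.81·0.0901⁵·87.7/2230) = 0.001514
ε/(3.7D) = 1.53×10^-4; √(3.17ν²L/(gD³h_f)) = 2.47×10^-4
Q = -0.965·0.001514·ln(3.999×10^-4) = 0.01143 m³/s
Check: V = 1.79 m/s, Re = 6.93×10^4, f = 0.02173, h_f = 88.1 m ≈ 87.7 m ✓

Q ≈ 0.0114 m³/s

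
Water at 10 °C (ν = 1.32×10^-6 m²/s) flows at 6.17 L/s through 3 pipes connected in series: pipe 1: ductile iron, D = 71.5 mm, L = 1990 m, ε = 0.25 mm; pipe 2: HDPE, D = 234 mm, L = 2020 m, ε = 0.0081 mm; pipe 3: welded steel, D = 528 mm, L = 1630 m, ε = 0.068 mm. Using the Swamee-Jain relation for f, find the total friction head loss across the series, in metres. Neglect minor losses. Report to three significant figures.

Pipe 1: V = 1.537 m/s, Re = 8.32×10^4, ε/D = 0.00350, f = 0.02900, h_1 = f(L/D)V²/2g = 97.16 m
Pipe 2: V = 0.1435 m/s, Re = 2.54×10^4, ε/D = 3.46×10^-5, f = 0.02442, h_2 = f(L/D)V²/2g = 0.2212 m
Pipe 3: V = 0.02818 m/s, Re = 1.13×10^4, ε/D = 1.29×10^-4, f = 0.03022, h_3 = f(L/D)V²/2g = 0.003775 m
Series → Q common, losses add: H = Σh = 97.38 m

H ≈ 97.4 m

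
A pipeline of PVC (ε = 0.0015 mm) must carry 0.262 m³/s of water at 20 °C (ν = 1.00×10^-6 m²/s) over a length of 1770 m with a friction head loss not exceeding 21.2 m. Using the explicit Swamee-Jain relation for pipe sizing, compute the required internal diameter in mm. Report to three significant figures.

Swamee-Jain (Type III): D = 0.66·[ε^1.25·(LQ²/(gh_f))^4.75 + ν·Q^9.4·(L/(gh_f))^5.2]^0.04
LQ²/(gh_f) = 0.5842; L/(gh_f) = 8.511
Term 1 = ε^1.25·(…)^4.75 = 4.09×10^-9; Term 2 = ν·Q^9.4·(…)^5.2 = 2.33×10^-7
D = 0.66·(4.09×10^-9 + 2.33×10^-7)^0.04 = 0.3586 m = 359 mm
Check: V = 2.59 m/s, Re = 9.30×10^5, f = 0.01185, h_f = 20.1 m ≈ 21.2 m ✓

D ≈ 359 mm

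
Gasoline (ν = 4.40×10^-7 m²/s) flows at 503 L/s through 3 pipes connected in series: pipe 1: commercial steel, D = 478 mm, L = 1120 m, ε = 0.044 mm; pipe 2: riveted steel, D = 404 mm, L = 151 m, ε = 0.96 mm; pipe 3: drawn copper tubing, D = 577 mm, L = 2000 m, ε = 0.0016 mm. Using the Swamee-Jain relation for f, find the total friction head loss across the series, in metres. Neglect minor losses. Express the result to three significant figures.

H ≈ 25.5 m

Pipe 1: V = 2.803 m/s, Re = 3.05×10^6, ε/D = 9.21×10^-5, f = 0.01247, h_1 = f(L/D)V²/2g = 11.70 m
Pipe 2: V = 3.924 m/s, Re = 3.60×10^6, ε/D = 0.00238, f = 0.02461, h_2 = f(L/D)V²/2g = 7.217 m
Pipe 3: V = 1.924 m/s, Re = 2.52×10^6, ε/D = 2.77×10^-6, f = 0.01012, h_3 = f(L/D)V²/2g = 6.613 m
Series → Q common, losses add: H = Σh = 25.53 m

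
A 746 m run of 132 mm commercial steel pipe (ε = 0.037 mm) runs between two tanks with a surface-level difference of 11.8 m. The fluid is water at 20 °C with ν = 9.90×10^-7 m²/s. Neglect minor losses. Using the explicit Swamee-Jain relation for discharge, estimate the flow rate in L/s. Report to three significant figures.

Swamee-Jain (Type II): Q = -0.965·√(gD⁵h_f/L)·ln[ε/(3.7D) + √(3.17ν²L/(gD³h_f))]
√(gD⁵h_f/L) = √(9.81·0.132⁵·11.8/746) = 0.002494
ε/(3.7D) = 7.58×10^-5; √(3.17ν²L/(gD³h_f)) = 9.33×10^-5
Q = -0.965·0.002494·ln(1.691×10^-4) = 0.02090 m³/s
Check: V = 1.53 m/s, Re = 2.04×10^5, f = 0.01763, h_f = 11.8 m ≈ 11.8 m ✓

Q ≈ 20.9 L/s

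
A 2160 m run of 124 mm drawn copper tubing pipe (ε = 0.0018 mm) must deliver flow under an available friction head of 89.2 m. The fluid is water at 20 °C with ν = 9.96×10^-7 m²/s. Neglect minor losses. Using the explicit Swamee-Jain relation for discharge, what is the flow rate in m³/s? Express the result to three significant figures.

Q ≈ 0.0319 m³/s

Swamee-Jain (Type II): Q = -0.965·√(gD⁵h_f/L)·ln[ε/(3.7D) + √(3.17ν²L/(gD³h_f))]
√(gD⁵h_f/L) = √(9.81·0.124⁵·89.2/2160) = 0.003446
ε/(3.7D) = 3.92×10^-6; √(3.17ν²L/(gD³h_f)) = 6.38×10^-5
Q = -0.965·0.003446·ln(6.773×10^-5) = 0.03193 m³/s
Check: V = 2.64 m/s, Re = 3.29×10^5, f = 0.01431, h_f = 88.8 m ≈ 89.2 m ✓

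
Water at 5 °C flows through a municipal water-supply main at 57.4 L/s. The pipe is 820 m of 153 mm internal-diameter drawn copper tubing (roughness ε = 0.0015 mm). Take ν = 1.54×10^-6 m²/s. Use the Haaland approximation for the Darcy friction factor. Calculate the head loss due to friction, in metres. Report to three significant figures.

h_f ≈ 38.2 m

V = 4Q/(πD²) = 4·0.0574/(π·0.153²) = 3.122 m/s
Re = VD/ν = 3.122·0.153/1.54×10^-6 = 3.10×10^5 → turbulent
ε/D = 0.0015/153 = 9.80×10^-6
Haaland: f = 0.01433
h_f = f(L/D)V²/(2g) = 0.01433·(820/0.153)·3.122²/(2·9.81) = 38.16 m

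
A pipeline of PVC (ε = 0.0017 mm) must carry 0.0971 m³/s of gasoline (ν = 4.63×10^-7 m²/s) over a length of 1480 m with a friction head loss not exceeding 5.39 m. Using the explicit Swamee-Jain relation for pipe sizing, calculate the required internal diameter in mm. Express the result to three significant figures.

D ≈ 307 mm

Swamee-Jain (Type III): D = 0.66·[ε^1.25·(LQ²/(gh_f))^4.75 + ν·Q^9.4·(L/(gh_f))^5.2]^0.04
LQ²/(gh_f) = 0.2639; L/(gh_f) = 27.99
Term 1 = ε^1.25·(…)^4.75 = 1.10×10^-10; Term 2 = ν·Q^9.4·(…)^5.2 = 4.68×10^-9
D = 0.66·(1.10×10^-10 + 4.68×10^-9)^0.04 = 0.3067 m = 307 mm
Check: V = 1.31 m/s, Re = 8.71×10^5, f = 0.01201, h_f = 5.10 m ≈ 5.39 m ✓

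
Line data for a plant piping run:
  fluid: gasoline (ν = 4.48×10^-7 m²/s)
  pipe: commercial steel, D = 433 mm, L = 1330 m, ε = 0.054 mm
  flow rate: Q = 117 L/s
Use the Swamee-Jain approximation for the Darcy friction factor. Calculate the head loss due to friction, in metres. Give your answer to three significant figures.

h_f ≈ 1.40 m

V = 4Q/(πD²) = 4·0.117/(π·0.433²) = 0.7945 m/s
Re = VD/ν = 0.7945·0.433/4.48×10^-7 = 7.68×10^5 → turbulent
ε/D = 0.054/433 = 1.25×10^-4
Swamee-Jain: f = 0.01415
h_f = f(L/D)V²/(2g) = 0.01415·(1330/0.433)·0.7945²/(2·9.81) = 1.399 m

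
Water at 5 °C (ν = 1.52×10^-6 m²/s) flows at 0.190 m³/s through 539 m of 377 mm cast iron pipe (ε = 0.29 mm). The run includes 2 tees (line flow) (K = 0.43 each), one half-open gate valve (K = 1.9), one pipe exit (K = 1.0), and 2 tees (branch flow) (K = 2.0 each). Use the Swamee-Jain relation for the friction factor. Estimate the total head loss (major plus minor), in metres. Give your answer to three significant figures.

V = 4Q/(πD²) = 1.702 m/s; V²/2g = 0.1477 m
Re = 4.22×10^5, ε/D = 7.69×10^-4 → f = 0.01941 (Swamee-Jain)
Major: h_f = f(L/D)·V²/2g = 0.01941·1430·0.1477 = 4.097 m
Minor: ΣK = 7.76; h_m = ΣK·V²/2g = 1.146 m
Total H_L = 4.097 + 1.146 = 5.243 m

H_L ≈ 5.24 m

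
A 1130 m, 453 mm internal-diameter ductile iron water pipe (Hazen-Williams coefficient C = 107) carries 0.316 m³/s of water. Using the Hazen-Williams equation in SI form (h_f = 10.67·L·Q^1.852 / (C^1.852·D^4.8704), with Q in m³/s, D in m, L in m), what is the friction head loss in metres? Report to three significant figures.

h_f = 10.67·1130·0.316^1.852 / (107^1.852·0.453^4.8704) = 11.78 m

h_f ≈ 11.8 m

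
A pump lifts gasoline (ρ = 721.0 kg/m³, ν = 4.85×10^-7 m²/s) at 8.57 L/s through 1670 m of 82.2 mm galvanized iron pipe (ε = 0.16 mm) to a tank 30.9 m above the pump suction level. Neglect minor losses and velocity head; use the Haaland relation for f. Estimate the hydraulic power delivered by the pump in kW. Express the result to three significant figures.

P_hyd ≈ 5.78 kW

V = 4Q/(πD²) = 1.615 m/s; Re = 2.74×10^5; ε/D = 0.00195; f = 0.02389
h_f = f(L/D)V²/2g = 64.51 m
Total head H = z + h_f = 30.9 + 64.51 = 95.41 m
P_hyd = ρgQH = 721.0·9.81·0.00857·95.41 = 5.784 kW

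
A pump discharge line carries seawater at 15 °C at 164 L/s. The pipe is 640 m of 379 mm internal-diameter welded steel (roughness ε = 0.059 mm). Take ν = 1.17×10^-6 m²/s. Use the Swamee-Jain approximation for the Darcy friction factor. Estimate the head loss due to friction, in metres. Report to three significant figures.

h_f ≈ 2.76 m

V = 4Q/(πD²) = 4·0.164/(π·0.379²) = 1.454 m/s
Re = VD/ν = 1.454·0.379/1.17×10^-6 = 4.71×10^5 → turbulent
ε/D = 0.059/379 = 1.56×10^-4
Swamee-Jain: f = 0.01517
h_f = f(L/D)V²/(2g) = 0.01517·(640/0.379)·1.454²/(2·9.81) = 2.758 m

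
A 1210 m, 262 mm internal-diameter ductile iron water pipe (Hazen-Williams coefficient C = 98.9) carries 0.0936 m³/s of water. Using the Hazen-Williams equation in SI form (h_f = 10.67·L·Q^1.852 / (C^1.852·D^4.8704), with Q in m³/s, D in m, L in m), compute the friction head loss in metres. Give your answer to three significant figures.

h_f = 10.67·1210·0.0936^1.852 / (98.9^1.852·0.262^4.8704) = 22.07 m

h_f ≈ 22.1 m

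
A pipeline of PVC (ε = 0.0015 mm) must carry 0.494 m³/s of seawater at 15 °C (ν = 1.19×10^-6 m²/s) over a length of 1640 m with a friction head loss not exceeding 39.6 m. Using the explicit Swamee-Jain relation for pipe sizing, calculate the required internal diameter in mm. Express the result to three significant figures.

D ≈ 396 mm

Swamee-Jain (Type III): D = 0.66·[ε^1.25·(LQ²/(gh_f))^4.75 + ν·Q^9.4·(L/(gh_f))^5.2]^0.04
LQ²/(gh_f) = 1.030; L/(gh_f) = 4.222
Term 1 = ε^1.25·(…)^4.75 = 6.05×10^-8; Term 2 = ν·Q^9.4·(…)^5.2 = 2.81×10^-6
D = 0.66·(6.05×10^-8 + 2.81×10^-6)^0.04 = 0.3962 m = 396 mm
Check: V = 4.01 m/s, Re = 1.33×10^6, f = 0.01118, h_f = 37.9 m ≈ 39.6 m ✓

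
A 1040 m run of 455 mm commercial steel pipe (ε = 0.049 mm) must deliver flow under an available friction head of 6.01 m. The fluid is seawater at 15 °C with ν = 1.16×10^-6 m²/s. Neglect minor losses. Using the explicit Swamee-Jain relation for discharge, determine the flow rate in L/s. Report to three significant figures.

Swamee-Jain (Type II): Q = -0.965·√(gD⁵h_f/L)·ln[ε/(3.7D) + √(3.17ν²L/(gD³h_f))]
√(gD⁵h_f/L) = √(9.81·0.455⁵·6.01/1040) = 0.03325
ε/(3.7D) = 2.91×10^-5; √(3.17ν²L/(gD³h_f)) = 2.83×10^-5
Q = -0.965·0.03325·ln(5.737×10^-5) = 0.3133 m³/s
Check: V = 1.93 m/s, Re = 7.56×10^5, f = 0.01395, h_f = 6.04 m ≈ 6.01 m ✓

Q ≈ 313 L/s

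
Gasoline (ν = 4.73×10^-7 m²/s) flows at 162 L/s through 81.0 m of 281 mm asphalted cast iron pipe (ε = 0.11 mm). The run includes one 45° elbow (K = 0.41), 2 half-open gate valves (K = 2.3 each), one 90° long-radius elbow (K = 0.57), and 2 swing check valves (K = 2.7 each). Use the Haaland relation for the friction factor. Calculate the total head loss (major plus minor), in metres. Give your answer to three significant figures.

H_L ≈ 5.44 m

V = 4Q/(πD²) = 2.612 m/s; V²/2g = 0.3478 m
Re = 1.55×10^6, ε/D = 3.91×10^-4 → f = 0.01619 (Haaland)
Major: h_f = f(L/D)·V²/2g = 0.01619·288.3·0.3478 = 1.624 m
Minor: ΣK = 11.0; h_m = ΣK·V²/2g = 3.819 m
Total H_L = 1.624 + 3.819 = 5.442 m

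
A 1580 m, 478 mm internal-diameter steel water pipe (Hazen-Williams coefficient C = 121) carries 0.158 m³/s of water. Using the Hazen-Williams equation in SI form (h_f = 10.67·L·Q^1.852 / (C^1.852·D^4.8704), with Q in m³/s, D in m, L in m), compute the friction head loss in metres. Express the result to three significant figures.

h_f = 10.67·1580·0.158^1.852 / (121^1.852·0.478^4.8704) = 2.797 m

h_f ≈ 2.80 m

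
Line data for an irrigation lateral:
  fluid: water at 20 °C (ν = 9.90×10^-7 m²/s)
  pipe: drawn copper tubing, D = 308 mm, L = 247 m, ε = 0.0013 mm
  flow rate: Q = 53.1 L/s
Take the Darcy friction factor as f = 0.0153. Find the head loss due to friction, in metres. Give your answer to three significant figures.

V = 4Q/(πD²) = 4·0.0531/(π·0.308²) = 0.7127 m/s
h_f = f(L/D)V²/(2g) = 0.01530·(247/0.308)·0.7127²/(2·9.81) = 0.3176 m

h_f ≈ 0.318 m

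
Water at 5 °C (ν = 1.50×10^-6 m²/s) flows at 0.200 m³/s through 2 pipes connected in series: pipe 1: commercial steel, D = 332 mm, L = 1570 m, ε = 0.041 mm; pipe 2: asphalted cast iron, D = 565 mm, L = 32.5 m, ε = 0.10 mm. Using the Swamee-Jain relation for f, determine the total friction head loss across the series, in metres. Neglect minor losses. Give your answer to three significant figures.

H ≈ 18.9 m

Pipe 1: V = 2.310 m/s, Re = 5.11×10^5, ε/D = 1.23×10^-4, f = 0.01470, h_1 = f(L/D)V²/2g = 18.91 m
Pipe 2: V = 0.7977 m/s, Re = 3.00×10^5, ε/D = 1.77×10^-4, f = 0.01612, h_2 = f(L/D)V²/2g = 0.03007 m
Series → Q common, losses add: H = Σh = 18.94 m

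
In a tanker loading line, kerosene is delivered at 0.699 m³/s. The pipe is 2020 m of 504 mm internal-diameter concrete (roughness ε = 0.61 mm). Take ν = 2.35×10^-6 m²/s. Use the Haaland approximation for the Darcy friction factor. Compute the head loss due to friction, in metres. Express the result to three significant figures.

V = 4Q/(πD²) = 4·0.699/(π·0.504²) = 3.504 m/s
Re = VD/ν = 3.504·0.504/2.35×10^-6 = 7.51×10^5 → turbulent
ε/D = 0.61/504 = 0.00121
Haaland: f = 0.02093
h_f = f(L/D)V²/(2g) = 0.02093·(2020/0.504)·3.504²/(2·9.81) = 52.48 m

h_f ≈ 52.5 m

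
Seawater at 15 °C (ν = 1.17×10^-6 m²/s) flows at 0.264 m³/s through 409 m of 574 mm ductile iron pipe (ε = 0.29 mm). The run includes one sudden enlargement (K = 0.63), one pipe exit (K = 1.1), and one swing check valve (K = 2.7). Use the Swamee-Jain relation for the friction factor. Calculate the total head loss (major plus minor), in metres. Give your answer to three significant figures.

V = 4Q/(πD²) = 1.020 m/s; V²/2g = 0.05305 m
Re = 5.01×10^5, ε/D = 5.05×10^-4 → f = 0.01781 (Swamee-Jain)
Major: h_f = f(L/D)·V²/2g = 0.01781·712.5·0.05305 = 0.6732 m
Minor: ΣK = 4.43; h_m = ΣK·V²/2g = 0.2350 m
Total H_L = 0.6732 + 0.2350 = 0.9082 m

H_L ≈ 0.908 m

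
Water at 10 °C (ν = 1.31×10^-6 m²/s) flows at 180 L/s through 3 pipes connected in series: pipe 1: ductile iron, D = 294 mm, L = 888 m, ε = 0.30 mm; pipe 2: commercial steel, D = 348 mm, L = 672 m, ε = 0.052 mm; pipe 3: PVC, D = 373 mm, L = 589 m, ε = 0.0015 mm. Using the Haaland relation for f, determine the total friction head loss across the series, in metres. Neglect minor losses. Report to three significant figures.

H ≈ 30.0 m

Pipe 1: V = 2.651 m/s, Re = 5.95×10^5, ε/D = 0.00102, f = 0.02021, h_1 = f(L/D)V²/2g = 21.87 m
Pipe 2: V = 1.892 m/s, Re = 5.03×10^5, ε/D = 1.49×10^-4, f = 0.01479, h_2 = f(L/D)V²/2g = 5.212 m
Pipe 3: V = 1.647 m/s, Re = 4.69×10^5, ε/D = 4.02×10^-6, f = 0.01326, h_3 = f(L/D)V²/2g = 2.895 m
Series → Q common, losses add: H = Σh = 29.98 m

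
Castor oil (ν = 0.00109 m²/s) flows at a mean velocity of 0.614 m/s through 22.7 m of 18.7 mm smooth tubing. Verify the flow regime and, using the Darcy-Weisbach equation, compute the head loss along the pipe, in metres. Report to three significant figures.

h_f ≈ 142 m

Re = VD/ν = 0.614·0.01870/0.00109 = 10.5 → laminar (Re < 2300)
f = 64/Re = 6.076
h_f = f(L/D)V²/(2g) = 6.076·(22.7/0.01870)·0.614²/(2·9.81) = 141.7 m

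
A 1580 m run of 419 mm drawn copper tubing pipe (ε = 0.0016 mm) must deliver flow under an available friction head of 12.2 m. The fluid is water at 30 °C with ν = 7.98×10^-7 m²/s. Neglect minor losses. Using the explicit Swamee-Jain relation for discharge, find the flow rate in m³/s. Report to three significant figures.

Q ≈ 0.326 m³/s

Swamee-Jain (Type II): Q = -0.965·√(gD⁵h_f/L)·ln[ε/(3.7D) + √(3.17ν²L/(gD³h_f))]
√(gD⁵h_f/L) = √(9.81·0.419⁵·12.2/1580) = 0.03128
ε/(3.7D) = 1.03×10^-6; √(3.17ν²L/(gD³h_f)) = 1.90×10^-5
Q = -0.965·0.03128·ln(2.007×10^-5) = 0.3265 m³/s
Check: V = 2.37 m/s, Re = 1.24×10^6, f = 0.01130, h_f = 12.2 m ≈ 12.2 m ✓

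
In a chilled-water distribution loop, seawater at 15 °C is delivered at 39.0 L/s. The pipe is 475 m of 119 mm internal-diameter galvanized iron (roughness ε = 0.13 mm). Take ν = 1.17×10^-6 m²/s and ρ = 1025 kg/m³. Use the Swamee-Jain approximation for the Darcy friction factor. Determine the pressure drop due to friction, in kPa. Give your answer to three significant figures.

Δp ≈ 528 kPa

V = 4Q/(πD²) = 4·0.0390/(π·0.119²) = 3.507 m/s
Re = VD/ν = 3.507·0.119/1.17×10^-6 = 3.57×10^5 → turbulent
ε/D = 0.13/119 = 0.00109
Swamee-Jain: f = 0.02098
h_f = f(L/D)V²/(2g) = 0.02098·(475/0.119)·3.507²/(2·9.81) = 52.48 m
Δp = ρg·h_f = 1025·9.81·52.48 = 527.7 kPa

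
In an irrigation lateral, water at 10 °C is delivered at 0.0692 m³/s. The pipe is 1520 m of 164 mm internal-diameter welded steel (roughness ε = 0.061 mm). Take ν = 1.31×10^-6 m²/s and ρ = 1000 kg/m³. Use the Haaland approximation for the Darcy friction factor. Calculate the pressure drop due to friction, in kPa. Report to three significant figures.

V = 4Q/(πD²) = 4·0.0692/(π·0.164²) = 3.276 m/s
Re = VD/ν = 3.276·0.164/1.31×10^-6 = 4.10×10^5 → turbulent
ε/D = 0.061/164 = 3.72×10^-4
Haaland: f = 0.01690
h_f = f(L/D)V²/(2g) = 0.01690·(1520/0.164)·3.276²/(2·9.81) = 85.70 m
Δp = ρg·h_f = 1000·9.81·85.70 = 840.7 kPa

Δp ≈ 841 kPa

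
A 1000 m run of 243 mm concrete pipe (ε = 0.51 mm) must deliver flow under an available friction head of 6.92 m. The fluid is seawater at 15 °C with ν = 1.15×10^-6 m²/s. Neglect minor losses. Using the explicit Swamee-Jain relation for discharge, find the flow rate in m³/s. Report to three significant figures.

Swamee-Jain (Type II): Q = -0.965·√(gD⁵h_f/L)·ln[ε/(3.7D) + √(3.17ν²L/(gD³h_f))]
√(gD⁵h_f/L) = √(9.81·0.243⁵·6.92/1000) = 0.007584
ε/(3.7D) = 5.67×10^-4; √(3.17ν²L/(gD³h_f)) = 6.56×10^-5
Q = -0.965·0.007584·ln(6.328×10^-4) = 0.05390 m³/s
Check: V = 1.16 m/s, Re = 2.46×10^5, f = 0.02459, h_f = 6.97 m ≈ 6.92 m ✓

Q ≈ 0.0539 m³/s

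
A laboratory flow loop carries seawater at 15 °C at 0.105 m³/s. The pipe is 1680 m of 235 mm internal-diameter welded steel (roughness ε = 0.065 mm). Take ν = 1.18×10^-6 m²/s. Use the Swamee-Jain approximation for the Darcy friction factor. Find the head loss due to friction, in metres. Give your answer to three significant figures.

h_f ≈ 34.7 m

V = 4Q/(πD²) = 4·0.105/(π·0.235²) = 2.421 m/s
Re = VD/ν = 2.421·0.235/1.18×10^-6 = 4.82×10^5 → turbulent
ε/D = 0.065/235 = 2.77×10^-4
Swamee-Jain: f = 0.01623
h_f = f(L/D)V²/(2g) = 0.01623·(1680/0.235)·2.421²/(2·9.81) = 34.65 m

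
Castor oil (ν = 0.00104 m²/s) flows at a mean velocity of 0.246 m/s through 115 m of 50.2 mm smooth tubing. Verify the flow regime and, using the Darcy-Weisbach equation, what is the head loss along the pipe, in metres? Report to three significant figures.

h_f ≈ 38.1 m

Re = VD/ν = 0.246·0.05020/0.00104 = 11.9 → laminar (Re < 2300)
f = 64/Re = 5.390
h_f = f(L/D)V²/(2g) = 5.390·(115/0.05020)·0.246²/(2·9.81) = 38.08 m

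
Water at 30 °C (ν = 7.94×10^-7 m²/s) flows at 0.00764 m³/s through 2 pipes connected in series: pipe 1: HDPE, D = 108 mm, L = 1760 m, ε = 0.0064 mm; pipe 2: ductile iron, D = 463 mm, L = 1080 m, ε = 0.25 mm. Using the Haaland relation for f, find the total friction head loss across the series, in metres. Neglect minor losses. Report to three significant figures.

H ≈ 10.2 m

Pipe 1: V = 0.8340 m/s, Re = 1.13×10^5, ε/D = 5.93×10^-5, f = 0.01764, h_1 = f(L/D)V²/2g = 10.19 m
Pipe 2: V = 0.04538 m/s, Re = 2.65×10^4, ε/D = 5.40×10^-4, f = 0.02519, h_2 = f(L/D)V²/2g = 0.006167 m
Series → Q common, losses add: H = Σh = 10.20 m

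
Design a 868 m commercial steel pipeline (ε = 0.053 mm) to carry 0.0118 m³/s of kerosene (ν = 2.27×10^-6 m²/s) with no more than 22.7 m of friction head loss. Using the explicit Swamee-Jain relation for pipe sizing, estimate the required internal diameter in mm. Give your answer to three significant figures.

Swamee-Jain (Type III): D = 0.66·[ε^1.25·(LQ²/(gh_f))^4.75 + ν·Q^9.4·(L/(gh_f))^5.2]^0.04
LQ²/(gh_f) = 5.427×10^-4; L/(gh_f) = 3.898
Term 1 = ε^1.25·(…)^4.75 = 1.40×10^-21; Term 2 = ν·Q^9.4·(…)^5.2 = 2.01×10^-21
D = 0.66·(1.40×10^-21 + 2.01×10^-21)^0.04 = 0.1002 m = 100 mm
Check: V = 1.50 m/s, Re = 6.61×10^4, f = 0.02174, h_f = 21.5 m ≈ 22.7 m ✓

D ≈ 100 mm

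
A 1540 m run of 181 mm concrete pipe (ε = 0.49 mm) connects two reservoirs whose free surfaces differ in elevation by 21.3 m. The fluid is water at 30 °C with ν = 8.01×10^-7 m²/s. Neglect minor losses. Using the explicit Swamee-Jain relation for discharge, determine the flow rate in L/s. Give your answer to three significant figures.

Swamee-Jain (Type II): Q = -0.965·√(gD⁵h_f/L)·ln[ε/(3.7D) + √(3.17ν²L/(gD³h_f))]
√(gD⁵h_f/L) = √(9.81·0.181⁵·21.3/1540) = 0.005134
ε/(3.7D) = 7.32×10^-4; √(3.17ν²L/(gD³h_f)) = 5.03×10^-5
Q = -0.965·0.005134·ln(7.819×10^-4) = 0.03544 m³/s
Check: V = 1.38 m/s, Re = 3.11×10^5, f = 0.02604, h_f = 21.4 m ≈ 21.3 m ✓

Q ≈ 35.4 L/s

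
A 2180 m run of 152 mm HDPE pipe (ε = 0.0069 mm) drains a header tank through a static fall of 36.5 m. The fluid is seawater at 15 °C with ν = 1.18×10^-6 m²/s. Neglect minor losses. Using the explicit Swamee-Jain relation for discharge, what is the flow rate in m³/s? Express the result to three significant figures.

Q ≈ 0.0325 m³/s

Swamee-Jain (Type II): Q = -0.965·√(gD⁵h_f/L)·ln[ε/(3.7D) + √(3.17ν²L/(gD³h_f))]
√(gD⁵h_f/L) = √(9.81·0.152⁵·36.5/2180) = 0.003651
ε/(3.7D) = 1.23×10^-5; √(3.17ν²L/(gD³h_f)) = 8.75×10^-5
Q = -0.965·0.003651·ln(9.975×10^-5) = 0.03246 m³/s
Check: V = 1.79 m/s, Re = 2.30×10^5, f = 0.01555, h_f = 36.4 m ≈ 36.5 m ✓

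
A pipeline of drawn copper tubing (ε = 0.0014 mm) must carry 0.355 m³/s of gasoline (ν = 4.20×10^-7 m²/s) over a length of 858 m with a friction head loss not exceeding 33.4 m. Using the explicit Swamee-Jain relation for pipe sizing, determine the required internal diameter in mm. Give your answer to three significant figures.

Swamee-Jain (Type III): D = 0.66·[ε^1.25·(LQ²/(gh_f))^4.75 + ν·Q^9.4·(L/(gh_f))^5.2]^0.04
LQ²/(gh_f) = 0.3300; L/(gh_f) = 2.619
Term 1 = ε^1.25·(…)^4.75 = 2.49×10^-10; Term 2 = ν·Q^9.4·(…)^5.2 = 3.71×10^-9
D = 0.66·(2.49×10^-10 + 3.71×10^-9)^0.04 = 0.3044 m = 304 mm
Check: V = 4.88 m/s, Re = 3.54×10^6, f = 0.009738, h_f = 33.3 m ≈ 33.4 m ✓

D ≈ 304 mm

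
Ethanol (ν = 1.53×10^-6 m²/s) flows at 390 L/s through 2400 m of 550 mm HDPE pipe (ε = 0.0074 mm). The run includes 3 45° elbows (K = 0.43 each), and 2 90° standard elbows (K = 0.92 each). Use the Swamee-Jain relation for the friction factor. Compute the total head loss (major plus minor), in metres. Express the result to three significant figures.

V = 4Q/(πD²) = 1.642 m/s; V²/2g = 0.1373 m
Re = 5.90×10^5, ε/D = 1.35×10^-5 → f = 0.01295 (Swamee-Jain)
Major: h_f = f(L/D)·V²/2g = 0.01295·4364·0.1373 = 7.760 m
Minor: ΣK = 3.13; h_m = ΣK·V²/2g = 0.4299 m
Total H_L = 7.760 + 0.4299 = 8.190 m

H_L ≈ 8.19 m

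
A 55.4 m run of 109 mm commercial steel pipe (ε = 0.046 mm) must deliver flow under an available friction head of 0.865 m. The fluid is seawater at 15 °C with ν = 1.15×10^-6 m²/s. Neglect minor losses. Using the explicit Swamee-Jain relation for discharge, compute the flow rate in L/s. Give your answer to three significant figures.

Swamee-Jain (Type II): Q = -0.965·√(gD⁵h_f/L)·ln[ε/(3.7D) + √(3.17ν²L/(gD³h_f))]
√(gD⁵h_f/L) = √(9.81·0.109⁵·0.865/55.4) = 0.001535
ε/(3.7D) = 1.14×10^-4; √(3.17ν²L/(gD³h_f)) = 1.45×10^-4
Q = -0.965·0.001535·ln(2.594×10^-4) = 0.01223 m³/s
Check: V = 1.31 m/s, Re = 1.24×10^5, f = 0.01951, h_f = 0.869 m ≈ 0.865 m ✓

Q ≈ 12.2 L/s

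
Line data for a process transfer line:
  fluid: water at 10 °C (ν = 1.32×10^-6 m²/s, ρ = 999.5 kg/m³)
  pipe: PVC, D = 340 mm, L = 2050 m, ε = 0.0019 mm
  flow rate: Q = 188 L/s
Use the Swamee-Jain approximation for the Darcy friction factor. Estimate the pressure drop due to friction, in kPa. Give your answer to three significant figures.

Δp ≈ 168 kPa

V = 4Q/(πD²) = 4·0.188/(π·0.340²) = 2.071 m/s
Re = VD/ν = 2.071·0.340/1.32×10^-6 = 5.33×10^5 → turbulent
ε/D = 0.0019/340 = 5.59×10^-6
Swamee-Jain: f = 0.01304
h_f = f(L/D)V²/(2g) = 0.01304·(2050/0.340)·2.071²/(2·9.81) = 17.18 m
Δp = ρg·h_f = 999.5·9.81·17.18 = 168.4 kPa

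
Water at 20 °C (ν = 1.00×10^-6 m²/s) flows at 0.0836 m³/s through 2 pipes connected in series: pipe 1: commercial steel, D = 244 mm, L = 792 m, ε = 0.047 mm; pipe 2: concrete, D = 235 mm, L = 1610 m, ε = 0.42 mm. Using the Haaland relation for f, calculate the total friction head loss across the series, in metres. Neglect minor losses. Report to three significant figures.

Pipe 1: V = 1.788 m/s, Re = 4.36×10^5, ε/D = 1.93×10^-4, f = 0.01540, h_1 = f(L/D)V²/2g = 8.146 m
Pipe 2: V = 1.927 m/s, Re = 4.53×10^5, ε/D = 0.00179, f = 0.02316, h_2 = f(L/D)V²/2g = 30.05 m
Series → Q common, losses add: H = Σh = 38.20 m

H ≈ 38.2 m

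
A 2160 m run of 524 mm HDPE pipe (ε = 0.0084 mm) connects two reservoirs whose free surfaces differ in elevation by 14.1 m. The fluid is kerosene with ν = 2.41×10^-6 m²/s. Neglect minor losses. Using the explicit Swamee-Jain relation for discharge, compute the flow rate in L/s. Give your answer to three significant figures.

Swamee-Jain (Type II): Q = -0.965·√(gD⁵h_f/L)·ln[ε/(3.7D) + √(3.17ν²L/(gD³h_f))]
√(gD⁵h_f/L) = √(9.81·0.524⁵·14.1/2160) = 0.05030
ε/(3.7D) = 4.33×10^-6; √(3.17ν²L/(gD³h_f)) = 4.47×10^-5
Q = -0.965·0.05030·ln(4.904×10^-5) = 0.4816 m³/s
Check: V = 2.23 m/s, Re = 4.86×10^5, f = 0.01341, h_f = 14.1 m ≈ 14.1 m ✓

Q ≈ 482 L/s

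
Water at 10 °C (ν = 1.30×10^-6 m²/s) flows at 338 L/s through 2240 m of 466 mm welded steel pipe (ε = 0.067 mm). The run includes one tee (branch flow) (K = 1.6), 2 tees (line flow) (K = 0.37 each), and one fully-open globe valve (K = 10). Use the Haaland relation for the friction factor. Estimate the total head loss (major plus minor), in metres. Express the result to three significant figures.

H_L ≈ 16.2 m

V = 4Q/(πD²) = 1.982 m/s; V²/2g = 0.2002 m
Re = 7.10×10^5, ε/D = 1.44×10^-4 → f = 0.01428 (Haaland)
Major: h_f = f(L/D)·V²/2g = 0.01428·4807·0.2002 = 13.74 m
Minor: ΣK = 12.3; h_m = ΣK·V²/2g = 2.470 m
Total H_L = 13.74 + 2.470 = 16.21 m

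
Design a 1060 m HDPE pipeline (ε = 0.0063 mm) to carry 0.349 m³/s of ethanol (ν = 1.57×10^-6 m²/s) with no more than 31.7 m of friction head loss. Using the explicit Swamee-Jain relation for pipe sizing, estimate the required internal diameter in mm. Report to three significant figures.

D ≈ 337 mm

Swamee-Jain (Type III): D = 0.66·[ε^1.25·(LQ²/(gh_f))^4.75 + ν·Q^9.4·(L/(gh_f))^5.2]^0.04
LQ²/(gh_f) = 0.4152; L/(gh_f) = 3.409
Term 1 = ε^1.25·(…)^4.75 = 4.85×10^-9; Term 2 = ν·Q^9.4·(…)^5.2 = 4.65×10^-8
D = 0.66·(4.85×10^-9 + 4.65×10^-8)^0.04 = 0.3373 m = 337 mm
Check: V = 3.91 m/s, Re = 8.39×10^5, f = 0.01236, h_f = 30.2 m ≈ 31.7 m ✓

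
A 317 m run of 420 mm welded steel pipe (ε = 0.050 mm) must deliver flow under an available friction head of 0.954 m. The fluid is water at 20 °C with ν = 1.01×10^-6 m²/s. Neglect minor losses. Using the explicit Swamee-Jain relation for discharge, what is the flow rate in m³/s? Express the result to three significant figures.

Swamee-Jain (Type II): Q = -0.965·√(gD⁵h_f/L)·ln[ε/(3.7D) + √(3.17ν²L/(gD³h_f))]
√(gD⁵h_f/L) = √(9.81·0.420⁵·0.954/317) = 0.01964
ε/(3.7D) = 3.22×10^-5; √(3.17ν²L/(gD³h_f)) = 3.85×10^-5
Q = -0.965·0.01964·ln(7.063×10^-5) = 0.1812 m³/s
Check: V = 1.31 m/s, Re = 5.44×10^5, f = 0.01456, h_f = 0.958 m ≈ 0.954 m ✓

Q ≈ 0.181 m³/s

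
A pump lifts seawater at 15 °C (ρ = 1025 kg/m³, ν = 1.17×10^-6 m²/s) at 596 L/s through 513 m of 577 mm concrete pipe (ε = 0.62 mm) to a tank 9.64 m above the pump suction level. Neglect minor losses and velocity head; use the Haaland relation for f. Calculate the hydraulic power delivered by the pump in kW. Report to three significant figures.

V = 4Q/(πD²) = 2.279 m/s; Re = 1.12×10^6; ε/D = 0.00107; f = 0.02025
h_f = f(L/D)V²/2g = 4.767 m
Total head H = z + h_f = 9.64 + 4.767 = 14.41 m
P_hyd = ρgQH = 1025·9.81·0.596·14.41 = 86.34 kW

P_hyd ≈ 86.3 kW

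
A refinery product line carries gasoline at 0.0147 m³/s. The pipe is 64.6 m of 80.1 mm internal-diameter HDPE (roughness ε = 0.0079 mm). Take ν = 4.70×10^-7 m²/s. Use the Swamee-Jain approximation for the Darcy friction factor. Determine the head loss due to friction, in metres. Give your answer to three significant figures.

V = 4Q/(πD²) = 4·0.0147/(π·0.0801²) = 2.917 m/s
Re = VD/ν = 2.917·0.0801/4.70×10^-7 = 4.97×10^5 → turbulent
ε/D = 0.0079/80.1 = 9.86×10^-5
Swamee-Jain: f = 0.01446
h_f = f(L/D)V²/(2g) = 0.01446·(64.6/0.0801)·2.917²/(2·9.81) = 5.058 m

h_f ≈ 5.06 m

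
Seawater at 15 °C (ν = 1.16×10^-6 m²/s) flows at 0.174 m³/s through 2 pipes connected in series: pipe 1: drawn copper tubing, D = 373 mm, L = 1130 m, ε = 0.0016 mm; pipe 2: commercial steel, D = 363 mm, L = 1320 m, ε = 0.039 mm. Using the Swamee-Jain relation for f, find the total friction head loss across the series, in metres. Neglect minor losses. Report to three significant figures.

Pipe 1: V = 1.592 m/s, Re = 5.12×10^5, ε/D = 4.29×10^-6, f = 0.01311, h_1 = f(L/D)V²/2g = 5.131 m
Pipe 2: V = 1.681 m/s, Re = 5.26×10^5, ε/D = 1.07×10^-4, f = 0.01447, h_2 = f(L/D)V²/2g = 7.582 m
Series → Q common, losses add: H = Σh = 12.71 m

H ≈ 12.7 m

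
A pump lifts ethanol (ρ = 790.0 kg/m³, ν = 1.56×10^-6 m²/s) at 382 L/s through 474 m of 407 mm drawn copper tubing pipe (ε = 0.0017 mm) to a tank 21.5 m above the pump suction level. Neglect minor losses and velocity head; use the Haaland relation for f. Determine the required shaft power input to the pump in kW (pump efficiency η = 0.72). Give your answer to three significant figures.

P_shaft ≈ 114 kW

V = 4Q/(πD²) = 2.936 m/s; Re = 7.66×10^5; ε/D = 4.18×10^-6; f = 0.01218
h_f = f(L/D)V²/2g = 6.234 m
Total head H = z + h_f = 21.5 + 6.234 = 27.73 m
P_hyd = ρgQH = 790.0·9.81·0.382·27.73 = 82.11 kW
P_shaft = P_hyd/η = 82.11/0.72 = 114.0 kW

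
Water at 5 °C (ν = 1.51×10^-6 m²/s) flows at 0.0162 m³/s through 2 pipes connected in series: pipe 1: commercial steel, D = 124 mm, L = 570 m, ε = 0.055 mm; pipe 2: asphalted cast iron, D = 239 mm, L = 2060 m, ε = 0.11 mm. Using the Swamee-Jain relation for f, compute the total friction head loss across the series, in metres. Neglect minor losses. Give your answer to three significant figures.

H ≈ 9.66 m

Pipe 1: V = 1.341 m/s, Re = 1.10×10^5, ε/D = 4.44×10^-4, f = 0.01991, h_1 = f(L/D)V²/2g = 8.396 m
Pipe 2: V = 0.3611 m/s, Re = 5.72×10^4, ε/D = 4.60×10^-4, f = 0.02199, h_2 = f(L/D)V²/2g = 1.260 m
Series → Q common, losses add: H = Σh = 9.655 m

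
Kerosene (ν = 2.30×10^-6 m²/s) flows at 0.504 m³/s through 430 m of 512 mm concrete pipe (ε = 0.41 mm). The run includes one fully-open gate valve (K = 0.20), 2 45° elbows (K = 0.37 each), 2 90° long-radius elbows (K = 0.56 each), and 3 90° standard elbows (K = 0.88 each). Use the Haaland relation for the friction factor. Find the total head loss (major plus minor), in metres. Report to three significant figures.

V = 4Q/(πD²) = 2.448 m/s; V²/2g = 0.3054 m
Re = 5.45×10^5, ε/D = 8.01×10^-4 → f = 0.01921 (Haaland)
Major: h_f = f(L/D)·V²/2g = 0.01921·839.8·0.3054 = 4.929 m
Minor: ΣK = 4.70; h_m = ΣK·V²/2g = 1.435 m
Total H_L = 4.929 + 1.435 = 6.364 m

H_L ≈ 6.36 m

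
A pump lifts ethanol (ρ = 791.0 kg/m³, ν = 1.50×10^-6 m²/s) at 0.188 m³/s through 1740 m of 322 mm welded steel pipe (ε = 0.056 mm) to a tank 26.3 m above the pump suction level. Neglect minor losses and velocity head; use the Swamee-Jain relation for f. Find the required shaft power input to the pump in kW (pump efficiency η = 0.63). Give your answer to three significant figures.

P_shaft ≈ 113 kW

V = 4Q/(πD²) = 2.309 m/s; Re = 4.96×10^5; ε/D = 1.74×10^-4; f = 0.01527
h_f = f(L/D)V²/2g = 22.42 m
Total head H = z + h_f = 26.3 + 22.42 = 48.72 m
P_hyd = ρgQH = 791.0·9.81·0.188·48.72 = 71.07 kW
P_shaft = P_hyd/η = 71.07/0.63 = 112.8 kW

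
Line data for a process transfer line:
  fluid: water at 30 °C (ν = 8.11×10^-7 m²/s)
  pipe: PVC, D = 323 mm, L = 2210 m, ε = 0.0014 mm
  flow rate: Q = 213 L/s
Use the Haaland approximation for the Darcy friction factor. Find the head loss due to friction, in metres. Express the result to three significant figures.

V = 4Q/(πD²) = 4·0.213/(π·0.323²) = 2.599 m/s
Re = VD/ν = 2.599·0.323/8.11×10^-7 = 1.04×10^6 → turbulent
ε/D = 0.0014/323 = 4.33×10^-6
Haaland: f = 0.01159
h_f = f(L/D)V²/(2g) = 0.01159·(2210/0.323)·2.599²/(2·9.81) = 27.32 m

h_f ≈ 27.3 m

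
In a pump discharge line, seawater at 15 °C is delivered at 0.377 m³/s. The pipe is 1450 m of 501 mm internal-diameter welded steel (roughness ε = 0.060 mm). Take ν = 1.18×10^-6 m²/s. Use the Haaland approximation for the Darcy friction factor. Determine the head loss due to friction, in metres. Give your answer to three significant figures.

h_f ≈ 7.46 m

V = 4Q/(πD²) = 4·0.377/(π·0.501²) = 1.912 m/s
Re = VD/ν = 1.912·0.501/1.18×10^-6 = 8.12×10^5 → turbulent
ε/D = 0.060/501 = 1.20×10^-4
Haaland: f = 0.01383
h_f = f(L/D)V²/(2g) = 0.01383·(1450/0.501)·1.912²/(2·9.81) = 7.461 m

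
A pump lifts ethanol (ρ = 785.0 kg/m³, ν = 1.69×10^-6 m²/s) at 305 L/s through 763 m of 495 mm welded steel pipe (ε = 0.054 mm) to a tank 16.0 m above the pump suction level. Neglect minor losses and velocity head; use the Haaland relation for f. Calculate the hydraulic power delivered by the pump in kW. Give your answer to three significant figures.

P_hyd ≈ 44.3 kW

V = 4Q/(πD²) = 1.585 m/s; Re = 4.64×10^5; ε/D = 1.09×10^-4; f = 0.01449
h_f = f(L/D)V²/2g = 2.859 m
Total head H = z + h_f = 16.0 + 2.859 = 18.86 m
P_hyd = ρgQH = 785.0·9.81·0.305·18.86 = 44.29 kW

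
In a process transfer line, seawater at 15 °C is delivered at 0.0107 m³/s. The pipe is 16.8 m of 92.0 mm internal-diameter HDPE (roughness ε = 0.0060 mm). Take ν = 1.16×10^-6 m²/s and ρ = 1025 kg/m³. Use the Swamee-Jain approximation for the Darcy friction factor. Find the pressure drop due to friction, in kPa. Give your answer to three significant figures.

Δp ≈ 4.23 kPa

V = 4Q/(πD²) = 4·0.0107/(π·0.0920²) = 1.610 m/s
Re = VD/ν = 1.610·0.0920/1.16×10^-6 = 1.28×10^5 → turbulent
ε/D = 0.0060/92.0 = 6.52×10^-5
Swamee-Jain: f = 0.01743
h_f = f(L/D)V²/(2g) = 0.01743·(16.8/0.0920)·1.610²/(2·9.81) = 0.4204 m
Δp = ρg·h_f = 1025·9.81·0.4204 = 4.227 kPa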